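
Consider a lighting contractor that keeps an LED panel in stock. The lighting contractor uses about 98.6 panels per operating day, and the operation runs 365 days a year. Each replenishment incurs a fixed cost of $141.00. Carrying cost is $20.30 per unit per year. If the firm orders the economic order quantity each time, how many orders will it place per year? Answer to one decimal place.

Annual demand D = 98.6 × 365 = 35,989.
EOQ = √(2DS/H) = √(2 × 35,989 × 141 / 20.3) ≈ 707.07.
Orders per year = D / Q* = 35,989 / 707.07 ≈ 50.899.

N ≈ 50.9 orders per year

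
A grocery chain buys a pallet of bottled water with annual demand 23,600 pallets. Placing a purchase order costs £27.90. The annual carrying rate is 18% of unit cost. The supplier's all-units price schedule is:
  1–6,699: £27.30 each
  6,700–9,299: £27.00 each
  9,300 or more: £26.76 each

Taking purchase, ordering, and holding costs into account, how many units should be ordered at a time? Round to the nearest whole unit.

Holding cost per unit per year at price C is H = 0.18·C.
For each price level, check whether its EOQ is feasible; otherwise the best quantity at that price is the breakpoint.
EOQ at £27.30 = 517.7 (feasible in tier 1): TC = 23,600×£27.30 + (23,600/517.7)×27.9 + (517.7/2)×0.18×£27.30 = £646,823.85.
EOQ at £27.00 = 520.5 < 6700, so use break Q=6700: TC = 23,600×£27.00 + (23,600/6700.0)×27.9 + (6700.0/2)×0.18×£27.00 = £653,579.27.
EOQ at £26.76 = 522.9 < 9300, so use break Q=9300: TC = 23,600×£26.76 + (23,600/9300.0)×27.9 + (9300.0/2)×0.18×£26.76 = £654,004.92.
Lowest total cost is £646,823.85 at Q = 517.7.

Q* ≈ 518 pallets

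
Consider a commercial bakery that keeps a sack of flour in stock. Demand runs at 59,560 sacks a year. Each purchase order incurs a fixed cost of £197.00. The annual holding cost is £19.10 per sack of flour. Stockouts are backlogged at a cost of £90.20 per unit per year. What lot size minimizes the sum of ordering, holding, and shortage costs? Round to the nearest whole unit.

Q* ≈ 1,220 sacks

With planned backorders, Q* = √(2DS/H) · √((H+B)/B).
√(2DS/H) = √(2 × 59,560 × 197 / 19.1) = 1108.431.
√((H+B)/B) = √((19.1+90.2)/90.2) = 1.1008.
Q* ≈ 1220.157.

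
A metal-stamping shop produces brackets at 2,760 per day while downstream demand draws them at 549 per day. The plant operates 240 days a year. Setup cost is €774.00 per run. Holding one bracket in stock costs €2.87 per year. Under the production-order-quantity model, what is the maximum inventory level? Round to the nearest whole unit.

Annual demand D = 549 × 240 = 131,760.
Production build-up factor (1 − d/p) = 1 − 549/2,760 = 0.8011.
Q* = √(2DS / (H(1 − d/p))) = √(2 × 131,760 × 774 / (2.87 × 0.8011)).
= √(203,964,480 / 2.2991) ≈ 9418.820.
Maximum inventory = Q*(1 − d/p) = 9418.820 × 0.8011 ≈ 7545.294.

I_max ≈ 7,545 brackets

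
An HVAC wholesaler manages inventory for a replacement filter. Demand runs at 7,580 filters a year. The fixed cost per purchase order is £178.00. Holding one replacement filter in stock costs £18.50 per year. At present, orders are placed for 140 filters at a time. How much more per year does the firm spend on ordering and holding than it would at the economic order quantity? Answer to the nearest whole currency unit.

EOQ = √(2DS/H) = √(2 × 7,580 × 178 / 18.5) ≈ 381.92.
Cost at Q* = (D/Q*)S + (Q*/2)H = √(2DSH) ≈ £7,065.54.
Cost at Q = 140: (7,580/140)×178 + (140/2)×18.5 = £9,637.43 + £1,295.00 = £10,932.43.
Excess = £10,932.43 − £7,065.54 = £3,866.89.

Extra cost ≈ £3,867 per year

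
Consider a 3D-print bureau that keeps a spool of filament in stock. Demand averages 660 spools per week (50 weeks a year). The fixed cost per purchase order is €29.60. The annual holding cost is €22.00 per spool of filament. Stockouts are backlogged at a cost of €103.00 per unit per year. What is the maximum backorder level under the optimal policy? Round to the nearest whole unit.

S* ≈ 58 spools

Annual demand D = 660 × 50 = 33,000.
With planned backorders, Q* = √(2DS/H) · √((H+B)/B).
√(2DS/H) = √(2 × 33,000 × 29.6 / 22) = 297.993.
√((H+B)/B) = √((22+103)/103) = 1.1016.
Q* ≈ 328.279.
S* = Q* · H/(H+B) = 328.279 × 22/125 ≈ 57.777.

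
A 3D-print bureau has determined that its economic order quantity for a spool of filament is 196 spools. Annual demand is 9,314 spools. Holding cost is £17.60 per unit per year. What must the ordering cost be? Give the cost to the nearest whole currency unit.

The basic EOQ model gives Q* = √(2DS/H); rearrange for the unknown.
From Q* = √(2DS/H): S = Q*²H / (2D) = 196² × 17.6 / (2 × 9,314) = 36.2960.

S ≈ £36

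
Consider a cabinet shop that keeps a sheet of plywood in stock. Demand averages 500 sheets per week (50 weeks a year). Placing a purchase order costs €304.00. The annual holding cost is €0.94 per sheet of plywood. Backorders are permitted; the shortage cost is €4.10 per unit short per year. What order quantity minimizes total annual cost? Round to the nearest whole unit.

Annual demand D = 500 × 50 = 25,000.
With planned backorders, Q* = √(2DS/H) · √((H+B)/B).
√(2DS/H) = √(2 × 25,000 × 304 / 0.94) = 4021.220.
√((H+B)/B) = √((0.94+4.1)/4.1) = 1.1087.
Q* ≈ 4458.422.

Q* ≈ 4,458 sheets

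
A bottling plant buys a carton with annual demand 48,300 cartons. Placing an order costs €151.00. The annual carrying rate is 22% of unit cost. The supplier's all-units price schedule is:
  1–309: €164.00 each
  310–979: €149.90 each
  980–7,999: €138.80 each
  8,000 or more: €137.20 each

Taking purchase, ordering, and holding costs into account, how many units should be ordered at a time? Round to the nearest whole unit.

Holding cost per unit per year at price C is H = 0.22·C.
Candidates are each tier's EOQ (if it falls in that tier) and each price-break quantity.
Tier 1 (€164.00): EOQ = 635.8 exceeds tier's upper bound 309, so this tier is dominated.
EOQ at €149.90 = 665.1 (feasible in tier 2): TC = 48,300×€149.90 + (48,300/665.1)×151 + (665.1/2)×0.22×€149.90 = €7,262,102.55.
EOQ at €138.80 = 691.1 < 980, so use break Q=980: TC = 48,300×€138.80 + (48,300/980.0)×151 + (980.0/2)×0.22×€138.80 = €6,726,444.78.
EOQ at €137.20 = 695.2 < 8000, so use break Q=8000: TC = 48,300×€137.20 + (48,300/8000.0)×151 + (8000.0/2)×0.22×€137.20 = €6,748,407.66.
Lowest total cost is €6,726,444.78 at Q = 980.0.

Q* ≈ 980 cartons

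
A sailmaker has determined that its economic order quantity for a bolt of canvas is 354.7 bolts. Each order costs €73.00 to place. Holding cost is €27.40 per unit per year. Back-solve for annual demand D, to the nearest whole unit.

Invert the EOQ relation Q*² = 2DS/H.
From Q* = √(2DS/H): D = Q*²H / (2S) = 354.7² × 27.4 / (2 × 73) = 23611.310.

D ≈ 23,611 bolts per year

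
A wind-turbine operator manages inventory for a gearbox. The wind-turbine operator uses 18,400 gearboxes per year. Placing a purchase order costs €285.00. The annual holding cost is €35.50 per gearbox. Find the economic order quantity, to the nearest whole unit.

EOQ = √(2DS / H) = √(2 × 18,400 × 285 / 35.5).
= √(10,488,000 / 35.5) = √295,436.6197 ≈ 543.541.

Q* ≈ 544 gearboxes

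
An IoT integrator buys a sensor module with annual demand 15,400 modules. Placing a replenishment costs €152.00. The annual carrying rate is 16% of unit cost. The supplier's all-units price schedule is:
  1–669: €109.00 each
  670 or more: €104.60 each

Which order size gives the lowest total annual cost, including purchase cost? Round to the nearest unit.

Q* ≈ 670 modules

Holding cost per unit per year at price C is H = 0.16·C.
Evaluate total cost at each tier's feasible EOQ or, if the EOQ is below the tier, at the tier's minimum quantity.
EOQ at €109.00 = 518.1 (feasible in tier 1): TC = 15,400×€109.00 + (15,400/518.1)×152 + (518.1/2)×0.16×€109.00 = €1,687,635.88.
EOQ at €104.60 = 528.9 < 670, so use break Q=670: TC = 15,400×€104.60 + (15,400/670.0)×152 + (670.0/2)×0.16×€104.60 = €1,619,940.29.
Lowest total cost is €1,619,940.29 at Q = 670.0.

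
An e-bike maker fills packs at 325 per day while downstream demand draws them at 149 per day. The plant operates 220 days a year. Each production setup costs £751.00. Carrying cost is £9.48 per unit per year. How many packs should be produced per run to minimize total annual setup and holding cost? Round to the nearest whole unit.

Annual demand D = 149 × 220 = 32,780.
Production build-up factor (1 − d/p) = 1 − 149/325 = 0.5415.
Q* = √(2DS / (H(1 − d/p))) = √(2 × 32,780 × 751 / (9.48 × 0.5415)).
= √(49,235,560 / 5.1338) ≈ 3096.853.

Q* ≈ 3,097 packs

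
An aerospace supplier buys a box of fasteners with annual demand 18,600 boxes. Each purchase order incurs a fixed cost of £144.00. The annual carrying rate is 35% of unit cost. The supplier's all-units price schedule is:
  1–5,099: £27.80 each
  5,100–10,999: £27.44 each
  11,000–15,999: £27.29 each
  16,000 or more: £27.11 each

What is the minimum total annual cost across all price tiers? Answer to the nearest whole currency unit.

TC* ≈ £524,300

Holding cost per unit per year at price C is H = 0.35·C.
For each price level, check whether its EOQ is feasible; otherwise the best quantity at that price is the breakpoint.
EOQ at £27.80 = 742.0 (feasible in tier 1): TC = 18,600×£27.80 + (18,600/742.0)×144 + (742.0/2)×0.35×£27.80 = £524,299.53.
EOQ at £27.44 = 746.8 < 5100, so use break Q=5100: TC = 18,600×£27.44 + (18,600/5100.0)×144 + (5100.0/2)×0.35×£27.44 = £535,399.38.
EOQ at £27.29 = 748.9 < 11000, so use break Q=11000: TC = 18,600×£27.29 + (18,600/11000.0)×144 + (11000.0/2)×0.35×£27.29 = £560,370.74.
EOQ at £27.11 = 751.4 < 16000, so use break Q=16000: TC = 18,600×£27.11 + (18,600/16000.0)×144 + (16000.0/2)×0.35×£27.11 = £580,321.40.
Lowest total cost among the candidates is at Q = 742.0.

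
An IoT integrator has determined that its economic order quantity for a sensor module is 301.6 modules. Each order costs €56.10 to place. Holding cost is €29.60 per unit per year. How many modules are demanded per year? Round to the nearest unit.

Invert the EOQ relation Q*² = 2DS/H.
From Q* = √(2DS/H): D = Q*²H / (2S) = 301.6² × 29.6 / (2 × 56.1) = 23997.253.

D ≈ 23,997 modules per year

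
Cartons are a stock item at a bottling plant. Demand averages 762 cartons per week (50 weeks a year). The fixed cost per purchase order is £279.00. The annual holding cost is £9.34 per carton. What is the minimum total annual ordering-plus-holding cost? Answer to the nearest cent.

TC* ≈ £14,091.36

Annual demand D = 762 × 50 = 38,100.
The optimal lot size = √(2DS/H) = √(2 × 38,100 × 279 / 9.34) ≈ 1508.71.
At Q*, ordering cost (D/Q*)S equals holding cost (Q*/2)H, each = √(DSH/2).
Minimum total = √(2DSH) = √(2 × 38,100 × 279 × 9.34) ≈ 14091.364.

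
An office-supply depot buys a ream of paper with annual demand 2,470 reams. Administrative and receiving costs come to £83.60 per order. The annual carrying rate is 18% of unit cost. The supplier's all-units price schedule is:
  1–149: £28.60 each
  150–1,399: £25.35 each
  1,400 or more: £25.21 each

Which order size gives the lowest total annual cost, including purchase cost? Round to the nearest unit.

Q* ≈ 301 reams

Holding cost per unit per year at price C is H = 0.18·C.
Evaluate total cost at each tier's feasible EOQ or, if the EOQ is below the tier, at the tier's minimum quantity.
Tier 1 (£28.60): EOQ = 283.2 exceeds tier's upper bound 149, so this tier is dominated.
EOQ at £25.35 = 300.8 (feasible in tier 2): TC = 2,470×£25.35 + (2,470/300.8)×83.6 + (300.8/2)×0.18×£25.35 = £63,987.25.
EOQ at £25.21 = 301.7 < 1400, so use break Q=1400: TC = 2,470×£25.21 + (2,470/1400.0)×83.6 + (1400.0/2)×0.18×£25.21 = £65,592.65.
Lowest total cost is £63,987.25 at Q = 300.8.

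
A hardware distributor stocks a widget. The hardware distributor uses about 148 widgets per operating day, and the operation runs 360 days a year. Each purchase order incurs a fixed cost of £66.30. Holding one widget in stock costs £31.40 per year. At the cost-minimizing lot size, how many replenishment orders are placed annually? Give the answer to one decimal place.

Annual demand D = 148 × 360 = 53,280.
Q* = √(2DS/H) = √(2 × 53,280 × 66.3 / 31.4) ≈ 474.34.
Orders per year = D / Q* = 53,280 / 474.34 ≈ 112.325.

N ≈ 112.3 orders per year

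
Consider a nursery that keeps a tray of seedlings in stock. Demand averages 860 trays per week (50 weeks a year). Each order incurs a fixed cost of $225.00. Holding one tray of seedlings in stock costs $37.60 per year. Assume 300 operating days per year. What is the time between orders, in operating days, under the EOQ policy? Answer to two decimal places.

T ≈ 5.00 days

Annual demand D = 860 × 50 = 43,000.
EOQ = √(2DS/H) = √(2 × 43,000 × 225 / 37.6) ≈ 717.38.
Cycle time = Q*/D × 300 = 717.38 / 43,000 × 300 ≈ 5.005 days.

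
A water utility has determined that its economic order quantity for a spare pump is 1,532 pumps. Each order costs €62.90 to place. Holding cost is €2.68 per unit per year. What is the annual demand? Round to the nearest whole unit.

The basic EOQ model gives Q* = √(2DS/H); rearrange for the unknown.
From Q* = √(2DS/H): D = Q*²H / (2S) = 1,532² × 2.68 / (2 × 62.9) = 50000.193.

D ≈ 50,000 pumps per year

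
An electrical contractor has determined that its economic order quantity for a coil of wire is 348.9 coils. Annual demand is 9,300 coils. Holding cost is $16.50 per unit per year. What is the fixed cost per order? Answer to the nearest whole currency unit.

S ≈ $108

Squaring Q* = √(2DS/H) gives Q*² = 2DS/H.
From Q* = √(2DS/H): S = Q*²H / (2D) = 348.9² × 16.5 / (2 × 9,300) = 107.9874.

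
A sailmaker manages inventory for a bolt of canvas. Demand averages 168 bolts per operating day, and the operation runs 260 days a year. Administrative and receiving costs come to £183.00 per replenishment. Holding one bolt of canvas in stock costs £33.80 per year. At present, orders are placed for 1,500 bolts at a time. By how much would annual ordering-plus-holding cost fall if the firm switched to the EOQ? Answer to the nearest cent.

Extra cost ≈ £7,433.39 per year

Annual demand D = 168 × 260 = 43,680.
EOQ = √(2DS/H) = √(2 × 43,680 × 183 / 33.8) ≈ 687.74.
Cost at Q* = (D/Q*)S + (Q*/2)H = √(2DSH) ≈ £23,245.57.
Cost at Q = 1,500: (43,680/1,500)×183 + (1,500/2)×33.8 = £5,328.96 + £25,350.00 = £30,678.96.
Excess = £30,678.96 − £23,245.57 = £7,433.39.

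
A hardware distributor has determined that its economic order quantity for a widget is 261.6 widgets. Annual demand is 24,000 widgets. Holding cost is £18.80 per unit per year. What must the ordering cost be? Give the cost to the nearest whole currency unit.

Invert the EOQ relation Q*² = 2DS/H.
From Q* = √(2DS/H): S = Q*²H / (2D) = 261.6² × 18.8 / (2 × 24,000) = 26.8035.

S ≈ £27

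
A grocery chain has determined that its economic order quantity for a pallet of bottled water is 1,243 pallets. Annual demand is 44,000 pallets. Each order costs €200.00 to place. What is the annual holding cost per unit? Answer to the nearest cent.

Invert the EOQ relation Q*² = 2DS/H.
From Q* = √(2DS/H): H = 2DS / Q*² = 2 × 44,000 × 200 / 1,243² = 11.3912.

H ≈ €11.39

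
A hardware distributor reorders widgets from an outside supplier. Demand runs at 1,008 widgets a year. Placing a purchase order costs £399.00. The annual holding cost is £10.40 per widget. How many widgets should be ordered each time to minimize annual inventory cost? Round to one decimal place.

EOQ = √(2DS / H) = √(2 × 1,008 × 399 / 10.4).
= √(804,384 / 10.4) = √77,344.6154 ≈ 278.109.

Q* ≈ 278.1 widgets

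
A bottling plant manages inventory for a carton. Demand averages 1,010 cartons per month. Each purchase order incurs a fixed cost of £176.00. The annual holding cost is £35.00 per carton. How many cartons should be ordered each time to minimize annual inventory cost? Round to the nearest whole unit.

Annual demand D = 1,010 × 12 = 12,120.
EOQ = √(2DS / H) = √(2 × 12,120 × 176 / 35).
= √(4,266,240 / 35) = √121,892.5714 ≈ 349.131.

Q* ≈ 349 cartons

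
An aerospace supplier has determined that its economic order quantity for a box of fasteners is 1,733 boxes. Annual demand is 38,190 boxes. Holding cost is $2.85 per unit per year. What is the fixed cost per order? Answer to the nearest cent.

Invert the EOQ relation Q*² = 2DS/H.
From Q* = √(2DS/H): S = Q*²H / (2D) = 1,733² × 2.85 / (2 × 38,190) = 112.0630.

S ≈ $112.06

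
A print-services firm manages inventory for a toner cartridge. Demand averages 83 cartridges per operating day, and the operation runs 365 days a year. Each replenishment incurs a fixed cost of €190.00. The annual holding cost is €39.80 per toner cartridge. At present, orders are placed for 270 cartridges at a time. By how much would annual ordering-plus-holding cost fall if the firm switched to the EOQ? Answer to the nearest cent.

Extra cost ≈ €5,286.53 per year

Annual demand D = 83 × 365 = 30,295.
EOQ = √(2DS/H) = √(2 × 30,295 × 190 / 39.8) ≈ 537.82.
Cost at Q* = (D/Q*)S + (Q*/2)H = √(2DSH) ≈ €21,405.18.
Cost at Q = 270: (30,295/270)×190 + (270/2)×39.8 = €21,318.70 + €5,373.00 = €26,691.70.
Excess = €26,691.70 − €21,405.18 = €5,286.53.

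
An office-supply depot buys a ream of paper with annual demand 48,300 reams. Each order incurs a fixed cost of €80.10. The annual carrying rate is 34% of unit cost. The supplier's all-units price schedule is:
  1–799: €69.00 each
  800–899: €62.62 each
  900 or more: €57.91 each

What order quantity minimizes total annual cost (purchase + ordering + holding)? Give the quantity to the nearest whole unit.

Holding cost per unit per year at price C is H = 0.34·C.
For each price level, check whether its EOQ is feasible; otherwise the best quantity at that price is the breakpoint.
EOQ at €69.00 = 574.3 (feasible in tier 1): TC = 48,300×€69.00 + (48,300/574.3)×80.1 + (574.3/2)×0.34×€69.00 = €3,346,173.14.
EOQ at €62.62 = 602.8 < 800, so use break Q=800: TC = 48,300×€62.62 + (48,300/800.0)×80.1 + (800.0/2)×0.34×€62.62 = €3,037,898.36.
EOQ at €57.91 = 626.9 < 900, so use break Q=900: TC = 48,300×€57.91 + (48,300/900.0)×80.1 + (900.0/2)×0.34×€57.91 = €2,810,211.93.
Lowest total cost is €2,810,211.93 at Q = 900.0.

Q* ≈ 900 reams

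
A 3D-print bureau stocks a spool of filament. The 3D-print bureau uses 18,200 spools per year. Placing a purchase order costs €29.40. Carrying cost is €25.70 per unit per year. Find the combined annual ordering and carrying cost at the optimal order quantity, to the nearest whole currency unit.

TC* ≈ €5,244

The optimal lot size = √(2DS/H) = √(2 × 18,200 × 29.4 / 25.7) ≈ 204.06.
At the optimum the two cost components are equal, so total cost = 2·(Q*/2)H = Q*·H.
Minimum total = √(2DSH) = √(2 × 18,200 × 29.4 × 25.7) ≈ 5244.341.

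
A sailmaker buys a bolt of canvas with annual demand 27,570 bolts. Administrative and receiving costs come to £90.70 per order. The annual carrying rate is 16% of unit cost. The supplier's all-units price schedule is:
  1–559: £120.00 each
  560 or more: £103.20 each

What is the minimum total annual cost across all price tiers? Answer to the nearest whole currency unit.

Holding cost per unit per year at price C is H = 0.16·C.
Candidates are each tier's EOQ (if it falls in that tier) and each price-break quantity.
EOQ at £120.00 = 510.4 (feasible in tier 1): TC = 27,570×£120.00 + (27,570/510.4)×90.7 + (510.4/2)×0.16×£120.00 = £3,318,199.13.
EOQ at £103.20 = 550.3 < 560, so use break Q=560: TC = 27,570×£103.20 + (27,570/560.0)×90.7 + (560.0/2)×0.16×£103.20 = £2,854,312.72.
Lowest total cost among the candidates is at Q = 560.0.

TC* ≈ £2,854,313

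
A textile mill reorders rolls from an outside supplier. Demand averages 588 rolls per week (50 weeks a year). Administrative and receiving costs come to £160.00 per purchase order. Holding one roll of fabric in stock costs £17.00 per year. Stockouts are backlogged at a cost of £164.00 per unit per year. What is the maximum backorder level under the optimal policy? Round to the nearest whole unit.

Annual demand D = 588 × 50 = 29,400.
With planned backorders, Q* = √(2DS/H) · √((H+B)/B).
√(2DS/H) = √(2 × 29,400 × 160 / 17) = 743.917.
√((H+B)/B) = √((17+164)/164) = 1.0506.
Q* ≈ 781.523.
S* = Q* · H/(H+B) = 781.523 × 17/181 ≈ 73.403.

S* ≈ 73 rolls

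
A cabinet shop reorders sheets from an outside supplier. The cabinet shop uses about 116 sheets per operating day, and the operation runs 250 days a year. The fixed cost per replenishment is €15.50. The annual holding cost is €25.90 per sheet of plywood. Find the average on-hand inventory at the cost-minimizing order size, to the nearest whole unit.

Annual demand D = 116 × 250 = 29,000.
EOQ = √(2DS/H) = √(2 × 29,000 × 15.5 / 25.9) ≈ 186.31.
Average inventory = Q*/2 ≈ 186.31 / 2 = 93.154.

Average inventory ≈ 93 sheets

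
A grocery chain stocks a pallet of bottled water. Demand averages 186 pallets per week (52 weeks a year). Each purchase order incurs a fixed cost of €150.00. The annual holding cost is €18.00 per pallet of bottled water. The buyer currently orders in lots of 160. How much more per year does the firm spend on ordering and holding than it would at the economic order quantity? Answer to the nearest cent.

Annual demand D = 186 × 52 = 9,672.
EOQ = √(2DS/H) = √(2 × 9,672 × 150 / 18) ≈ 401.50.
Cost at Q* = (D/Q*)S + (Q*/2)H = √(2DSH) ≈ €7,226.95.
Cost at Q = 160: (9,672/160)×150 + (160/2)×18 = €9,067.50 + €1,440.00 = €10,507.50.
Excess = €10,507.50 − €7,226.95 = €3,280.55.

Extra cost ≈ €3,280.55 per year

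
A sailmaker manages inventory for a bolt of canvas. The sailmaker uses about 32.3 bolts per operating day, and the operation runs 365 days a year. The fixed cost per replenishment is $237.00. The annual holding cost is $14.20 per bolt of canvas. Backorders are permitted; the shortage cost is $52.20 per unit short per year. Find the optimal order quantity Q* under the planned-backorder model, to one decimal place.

Annual demand D = 32.3 × 365 = 11,789.5.
With planned backorders, Q* = √(2DS/H) · √((H+B)/B).
√(2DS/H) = √(2 × 11,789.5 × 237 / 14.2) = 627.325.
√((H+B)/B) = √((14.2+52.2)/52.2) = 1.1278.
Q* ≈ 707.524.

Q* ≈ 707.5 bolts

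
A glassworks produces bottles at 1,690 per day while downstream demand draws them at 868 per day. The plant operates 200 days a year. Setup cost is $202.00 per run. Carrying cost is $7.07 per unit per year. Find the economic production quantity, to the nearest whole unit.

Q* ≈ 4,516 bottles

Annual demand D = 868 × 200 = 173,600.
Production build-up factor (1 − d/p) = 1 − 868/1,690 = 0.4864.
Q* = √(2DS / (H(1 − d/p))) = √(2 × 173,600 × 202 / (7.07 × 0.4864)).
= √(70,134,400 / 3.4388) ≈ 4516.097.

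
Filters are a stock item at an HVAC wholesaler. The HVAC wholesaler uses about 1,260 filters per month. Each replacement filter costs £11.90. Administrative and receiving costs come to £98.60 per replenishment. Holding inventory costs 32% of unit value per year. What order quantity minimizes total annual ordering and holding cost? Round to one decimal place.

Annual demand D = 1,260 × 12 = 15,120.
Holding cost H = 0.32 × £11.90 = £3.8080 per unit per year.
EOQ = √(2DS / H) = √(2 × 15,120 × 98.6 / 3.808).
= √(2,981,664 / 3.808) = √783,000 ≈ 884.873.

Q* ≈ 884.9 filters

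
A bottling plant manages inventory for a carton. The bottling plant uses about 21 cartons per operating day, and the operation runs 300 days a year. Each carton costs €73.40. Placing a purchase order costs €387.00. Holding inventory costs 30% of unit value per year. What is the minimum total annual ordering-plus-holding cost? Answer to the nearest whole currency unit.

TC* ≈ €10,362

Annual demand D = 21 × 300 = 6,300.
Holding cost H = 0.30 × €73.40 = €22.0200 per unit per year.
Q* = √(2DS/H) = √(2 × 6,300 × 387 / 22.02) ≈ 470.58.
At Q*, ordering cost (D/Q*)S equals holding cost (Q*/2)H, each = √(DSH/2).
Minimum total = √(2DSH) = √(2 × 6,300 × 387 × 22.02) ≈ 10362.139.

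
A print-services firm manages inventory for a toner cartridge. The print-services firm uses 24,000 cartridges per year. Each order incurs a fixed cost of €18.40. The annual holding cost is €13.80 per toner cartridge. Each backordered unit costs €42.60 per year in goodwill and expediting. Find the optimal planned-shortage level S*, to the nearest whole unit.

With planned backorders, Q* = √(2DS/H) · √((H+B)/B).
√(2DS/H) = √(2 × 24,000 × 18.4 / 13.8) = 252.982.
√((H+B)/B) = √((13.8+42.6)/42.6) = 1.1506.
Q* ≈ 291.088.
S* = Q* · H/(H+B) = 291.088 × 13.8/56.4 ≈ 71.224.

S* ≈ 71 cartridges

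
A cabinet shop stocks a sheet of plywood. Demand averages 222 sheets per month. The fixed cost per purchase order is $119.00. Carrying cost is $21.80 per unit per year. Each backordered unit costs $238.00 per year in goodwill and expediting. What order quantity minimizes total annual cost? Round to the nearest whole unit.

Q* ≈ 178 sheets

Annual demand D = 222 × 12 = 2,664.
With planned backorders, Q* = √(2DS/H) · √((H+B)/B).
√(2DS/H) = √(2 × 2,664 × 119 / 21.8) = 170.540.
√((H+B)/B) = √((21.8+238)/238) = 1.0448.
Q* ≈ 178.180.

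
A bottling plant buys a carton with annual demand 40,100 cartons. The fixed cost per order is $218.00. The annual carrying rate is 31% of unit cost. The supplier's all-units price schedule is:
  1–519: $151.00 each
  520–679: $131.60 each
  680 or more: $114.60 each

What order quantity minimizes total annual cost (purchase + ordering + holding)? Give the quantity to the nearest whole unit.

Q* ≈ 702 cartons

Holding cost per unit per year at price C is H = 0.31·C.
Candidates are each tier's EOQ (if it falls in that tier) and each price-break quantity.
Tier 1 ($151.00): EOQ = 611.1 exceeds tier's upper bound 519, so this tier is dominated.
EOQ at $131.60 = 654.6 (feasible in tier 2): TC = 40,100×$131.60 + (40,100/654.6)×218 + (654.6/2)×0.31×$131.60 = $5,303,866.95.
EOQ at $114.60 = 701.5 (feasible in tier 3): TC = 40,100×$114.60 + (40,100/701.5)×218 + (701.5/2)×0.31×$114.60 = $4,620,382.33.
Lowest total cost is $4,620,382.33 at Q = 701.5.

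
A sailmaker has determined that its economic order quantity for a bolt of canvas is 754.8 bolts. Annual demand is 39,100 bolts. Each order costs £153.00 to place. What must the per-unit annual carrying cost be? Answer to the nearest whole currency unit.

H ≈ £21

Invert the EOQ relation Q*² = 2DS/H.
From Q* = √(2DS/H): H = 2DS / Q*² = 2 × 39,100 × 153 / 754.8² = 21.0007.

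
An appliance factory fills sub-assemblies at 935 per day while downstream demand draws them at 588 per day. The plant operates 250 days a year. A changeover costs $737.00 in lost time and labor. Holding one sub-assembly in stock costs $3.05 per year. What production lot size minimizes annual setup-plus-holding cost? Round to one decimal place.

Q* ≈ 13,835.6 sub-assemblies

Annual demand D = 588 × 250 = 147,000.
Production build-up factor (1 − d/p) = 1 − 588/935 = 0.3711.
Q* = √(2DS / (H(1 − d/p))) = √(2 × 147,000 × 737 / (3.05 × 0.3711)).
= √(216,678,000 / 1.1319) ≈ 13835.618.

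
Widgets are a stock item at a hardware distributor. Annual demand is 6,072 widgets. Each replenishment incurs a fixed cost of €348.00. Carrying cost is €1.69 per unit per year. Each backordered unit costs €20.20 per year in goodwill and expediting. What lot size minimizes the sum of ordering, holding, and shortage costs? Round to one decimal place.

Q* ≈ 1,646.2 widgets

With planned backorders, Q* = √(2DS/H) · √((H+B)/B).
√(2DS/H) = √(2 × 6,072 × 348 / 1.69) = 1581.347.
√((H+B)/B) = √((1.69+20.2)/20.2) = 1.0410.
Q* ≈ 1646.169.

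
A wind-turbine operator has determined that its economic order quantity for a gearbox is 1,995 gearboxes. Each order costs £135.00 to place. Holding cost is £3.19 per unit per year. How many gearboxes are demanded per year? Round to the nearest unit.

D ≈ 47,023 gearboxes per year

Invert the EOQ relation Q*² = 2DS/H.
From Q* = √(2DS/H): D = Q*²H / (2S) = 1,995² × 3.19 / (2 × 135) = 47023.258.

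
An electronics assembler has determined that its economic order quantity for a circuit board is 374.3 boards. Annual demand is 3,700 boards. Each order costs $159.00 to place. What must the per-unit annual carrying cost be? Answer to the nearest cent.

The basic EOQ model gives Q* = √(2DS/H); rearrange for the unknown.
From Q* = √(2DS/H): H = 2DS / Q*² = 2 × 3,700 × 159 / 374.3² = 8.3983.

H ≈ $8.40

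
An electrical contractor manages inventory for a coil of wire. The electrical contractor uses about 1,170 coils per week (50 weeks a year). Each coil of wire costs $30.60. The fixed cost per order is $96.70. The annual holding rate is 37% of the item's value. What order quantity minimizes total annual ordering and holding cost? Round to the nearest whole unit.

Annual demand D = 1,170 × 50 = 58,500.
Holding cost H = 0.37 × $30.60 = $11.3220 per unit per year.
EOQ = √(2DS / H) = √(2 × 58,500 × 96.7 / 11.322).
= √(11,313,900 / 11.322) = √999,284.5787 ≈ 999.642.

Q* ≈ 1,000 coils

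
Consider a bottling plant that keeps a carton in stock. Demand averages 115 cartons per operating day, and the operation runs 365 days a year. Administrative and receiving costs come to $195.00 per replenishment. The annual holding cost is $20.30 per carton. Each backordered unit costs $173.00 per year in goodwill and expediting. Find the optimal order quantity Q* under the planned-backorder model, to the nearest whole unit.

Q* ≈ 949 cartons

Annual demand D = 115 × 365 = 41,975.
With planned backorders, Q* = √(2DS/H) · √((H+B)/B).
√(2DS/H) = √(2 × 41,975 × 195 / 20.3) = 898.007.
√((H+B)/B) = √((20.3+173)/173) = 1.0570.
Q* ≈ 949.232.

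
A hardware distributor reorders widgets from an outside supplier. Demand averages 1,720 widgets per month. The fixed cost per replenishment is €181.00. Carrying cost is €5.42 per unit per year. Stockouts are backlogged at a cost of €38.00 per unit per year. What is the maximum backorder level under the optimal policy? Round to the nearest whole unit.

S* ≈ 157 widgets

Annual demand D = 1,720 × 12 = 20,640.
With planned backorders, Q* = √(2DS/H) · √((H+B)/B).
√(2DS/H) = √(2 × 20,640 × 181 / 5.42) = 1174.112.
√((H+B)/B) = √((5.42+38)/38) = 1.0689.
Q* ≈ 1255.055.
S* = Q* · H/(H+B) = 1255.055 × 5.42/43.42 ≈ 156.665.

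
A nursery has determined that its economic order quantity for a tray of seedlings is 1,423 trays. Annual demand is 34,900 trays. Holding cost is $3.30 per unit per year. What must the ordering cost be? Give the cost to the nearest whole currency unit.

Invert the EOQ relation Q*² = 2DS/H.
From Q* = √(2DS/H): S = Q*²H / (2D) = 1,423² × 3.3 / (2 × 34,900) = 95.7345.

S ≈ $96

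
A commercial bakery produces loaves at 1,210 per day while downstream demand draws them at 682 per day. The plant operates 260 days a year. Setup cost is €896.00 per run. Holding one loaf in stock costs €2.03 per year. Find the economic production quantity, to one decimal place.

Annual demand D = 682 × 260 = 177,320.
Production build-up factor (1 − d/p) = 1 − 682/1,210 = 0.4364.
Q* = √(2DS / (H(1 − d/p))) = √(2 × 177,320 × 896 / (2.03 × 0.4364)).
= √(317,757,440 / 0.8858) ≈ 18939.808.

Q* ≈ 18,939.8 loaves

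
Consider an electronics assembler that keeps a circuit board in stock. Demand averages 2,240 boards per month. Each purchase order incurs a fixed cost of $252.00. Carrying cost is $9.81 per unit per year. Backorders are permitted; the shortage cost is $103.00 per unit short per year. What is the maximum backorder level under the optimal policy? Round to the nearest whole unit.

S* ≈ 107 boards

Annual demand D = 2,240 × 12 = 26,880.
With planned backorders, Q* = √(2DS/H) · √((H+B)/B).
√(2DS/H) = √(2 × 26,880 × 252 / 9.81) = 1175.156.
√((H+B)/B) = √((9.81+103)/103) = 1.0465.
Q* ≈ 1229.846.
S* = Q* · H/(H+B) = 1229.846 × 9.81/112.81 ≈ 106.948.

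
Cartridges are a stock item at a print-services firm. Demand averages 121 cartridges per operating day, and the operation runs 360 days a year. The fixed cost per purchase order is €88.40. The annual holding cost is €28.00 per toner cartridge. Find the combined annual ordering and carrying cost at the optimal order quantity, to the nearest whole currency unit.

Annual demand D = 121 × 360 = 43,560.
Q* = √(2DS/H) = √(2 × 43,560 × 88.4 / 28) ≈ 524.45.
At Q*, ordering cost (D/Q*)S equals holding cost (Q*/2)H, each = √(DSH/2).
Minimum total = √(2DSH) = √(2 × 43,560 × 88.4 × 28) ≈ 14684.666.

TC* ≈ €14,685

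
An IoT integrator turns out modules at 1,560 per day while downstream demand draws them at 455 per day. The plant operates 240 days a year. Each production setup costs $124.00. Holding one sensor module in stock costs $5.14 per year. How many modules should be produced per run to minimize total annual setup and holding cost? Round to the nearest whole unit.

Annual demand D = 455 × 240 = 109,200.
Production build-up factor (1 − d/p) = 1 − 455/1,560 = 0.7083.
Q* = √(2DS / (H(1 − d/p))) = √(2 × 109,200 × 124 / (5.14 × 0.7083)).
= √(27,081,600 / 3.6408) ≈ 2727.324.

Q* ≈ 2,727 modules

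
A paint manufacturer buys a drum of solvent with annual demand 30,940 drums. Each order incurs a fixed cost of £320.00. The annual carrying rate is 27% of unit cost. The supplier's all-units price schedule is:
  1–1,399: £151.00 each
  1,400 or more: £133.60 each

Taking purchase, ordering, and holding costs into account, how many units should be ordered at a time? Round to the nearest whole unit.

Holding cost per unit per year at price C is H = 0.27·C.
For each price level, check whether its EOQ is feasible; otherwise the best quantity at that price is the breakpoint.
EOQ at £151.00 = 696.9 (feasible in tier 1): TC = 30,940×£151.00 + (30,940/696.9)×320 + (696.9/2)×0.27×£151.00 = £4,700,353.22.
EOQ at £133.60 = 740.9 < 1400, so use break Q=1400: TC = 30,940×£133.60 + (30,940/1400.0)×320 + (1400.0/2)×0.27×£133.60 = £4,165,906.40.
Lowest total cost is £4,165,906.40 at Q = 1400.0.

Q* ≈ 1,400 drums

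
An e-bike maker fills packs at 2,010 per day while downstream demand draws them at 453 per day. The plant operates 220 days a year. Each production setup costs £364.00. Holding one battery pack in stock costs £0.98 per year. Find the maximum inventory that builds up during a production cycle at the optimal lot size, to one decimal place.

I_max ≈ 7,572.9 packs

Annual demand D = 453 × 220 = 99,660.
Production build-up factor (1 − d/p) = 1 − 453/2,010 = 0.7746.
Q* = √(2DS / (H(1 − d/p))) = √(2 × 99,660 × 364 / (0.98 × 0.7746)).
= √(72,552,480 / 0.7591) ≈ 9776.127.
Maximum inventory = Q*(1 − d/p) = 9776.127 × 0.7746 ≈ 7572.850.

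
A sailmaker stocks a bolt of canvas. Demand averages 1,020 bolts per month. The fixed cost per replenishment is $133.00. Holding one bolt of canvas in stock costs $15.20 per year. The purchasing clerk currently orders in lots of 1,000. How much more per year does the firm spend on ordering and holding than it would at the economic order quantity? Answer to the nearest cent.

Extra cost ≈ $2,193.09 per year

Annual demand D = 1,020 × 12 = 12,240.
EOQ = √(2DS/H) = √(2 × 12,240 × 133 / 15.2) ≈ 462.82.
Cost at Q* = (D/Q*)S + (Q*/2)H = √(2DSH) ≈ $7,034.83.
Cost at Q = 1,000: (12,240/1,000)×133 + (1,000/2)×15.2 = $1,627.92 + $7,600.00 = $9,227.92.
Excess = $9,227.92 − $7,034.83 = $2,193.09.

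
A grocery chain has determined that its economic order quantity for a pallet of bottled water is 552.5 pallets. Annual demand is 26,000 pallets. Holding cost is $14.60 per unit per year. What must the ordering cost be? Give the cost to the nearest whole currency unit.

Squaring Q* = √(2DS/H) gives Q*² = 2DS/H.
From Q* = √(2DS/H): S = Q*²H / (2D) = 552.5² × 14.6 / (2 × 26,000) = 85.7066.

S ≈ $86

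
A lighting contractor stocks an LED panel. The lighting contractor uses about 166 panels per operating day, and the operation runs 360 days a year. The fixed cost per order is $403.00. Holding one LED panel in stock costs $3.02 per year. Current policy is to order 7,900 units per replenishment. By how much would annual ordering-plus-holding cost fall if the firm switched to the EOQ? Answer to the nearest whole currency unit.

Annual demand D = 166 × 360 = 59,760.
EOQ = √(2DS/H) = √(2 × 59,760 × 403 / 3.02) ≈ 3993.64.
Cost at Q* = (D/Q*)S + (Q*/2)H = √(2DSH) ≈ $12,060.80.
Cost at Q = 7,900: (59,760/7,900)×403 + (7,900/2)×3.02 = $3,048.52 + $11,929.00 = $14,977.52.
Excess = $14,977.52 − $12,060.80 = $2,916.71.

Extra cost ≈ $2,917 per year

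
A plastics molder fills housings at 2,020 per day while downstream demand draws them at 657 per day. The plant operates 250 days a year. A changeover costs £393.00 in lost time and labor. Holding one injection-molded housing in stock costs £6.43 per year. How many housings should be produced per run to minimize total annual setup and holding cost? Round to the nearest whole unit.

Q* ≈ 5,455 housings

Annual demand D = 657 × 250 = 164,250.
Production build-up factor (1 − d/p) = 1 − 657/2,020 = 0.6748.
Q* = √(2DS / (H(1 − d/p))) = √(2 × 164,250 × 393 / (6.43 × 0.6748)).
= √(129,100,500 / 4.3387) ≈ 5454.893.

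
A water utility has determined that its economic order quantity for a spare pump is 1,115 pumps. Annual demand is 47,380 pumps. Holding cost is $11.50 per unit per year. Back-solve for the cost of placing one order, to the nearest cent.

Invert the EOQ relation Q*² = 2DS/H.
From Q* = √(2DS/H): S = Q*²H / (2D) = 1,115² × 11.5 / (2 × 47,380) = 150.8768.

S ≈ $150.88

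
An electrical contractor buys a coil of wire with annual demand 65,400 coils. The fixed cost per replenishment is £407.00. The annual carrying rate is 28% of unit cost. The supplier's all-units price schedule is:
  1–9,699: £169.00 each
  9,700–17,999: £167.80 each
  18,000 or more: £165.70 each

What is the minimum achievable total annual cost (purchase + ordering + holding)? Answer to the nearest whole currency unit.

Holding cost per unit per year at price C is H = 0.28·C.
For each price level, check whether its EOQ is feasible; otherwise the best quantity at that price is the breakpoint.
EOQ at £169.00 = 1060.7 (feasible in tier 1): TC = 65,400×£169.00 + (65,400/1060.7)×407 + (1060.7/2)×0.28×£169.00 = £11,102,790.72.
EOQ at £167.80 = 1064.5 < 9700, so use break Q=9700: TC = 65,400×£167.80 + (65,400/9700.0)×407 + (9700.0/2)×0.28×£167.80 = £11,204,736.50.
EOQ at £165.70 = 1071.2 < 18000, so use break Q=18000: TC = 65,400×£165.70 + (65,400/18000.0)×407 + (18000.0/2)×0.28×£165.70 = £11,255,822.77.
Lowest total cost among the candidates is at Q = 1060.7.

TC* ≈ £11,102,791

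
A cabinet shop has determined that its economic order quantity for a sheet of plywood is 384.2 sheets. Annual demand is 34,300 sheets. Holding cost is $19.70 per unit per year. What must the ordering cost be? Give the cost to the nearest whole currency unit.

S ≈ $42

The basic EOQ model gives Q* = √(2DS/H); rearrange for the unknown.
From Q* = √(2DS/H): S = Q*²H / (2D) = 384.2² × 19.7 / (2 × 34,300) = 42.3894.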